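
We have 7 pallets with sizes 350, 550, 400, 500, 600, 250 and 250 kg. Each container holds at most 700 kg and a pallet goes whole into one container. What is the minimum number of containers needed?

Total = 600 + 550 + 500 + 400 + 350 + 250 + 250 = 2900 kg.
Lower bound: ⌈2900/700⌉ = 5 containers.
A packing using 5 containers:
  container 1: 600 = 600
  container 2: 550 = 550
  container 3: 500 = 500
  container 4: 400 + 250 = 650
  container 5: 350 + 250 = 600
This matches the lower bound, so 5 is optimal.

5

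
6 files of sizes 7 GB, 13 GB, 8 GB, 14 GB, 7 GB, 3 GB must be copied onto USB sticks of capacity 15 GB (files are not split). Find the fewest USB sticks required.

4

Total = 14 + 13 + 8 + 7 + 7 + 3 = 52 GB.
Lower bound: ⌈52/15⌉ = 4 USB sticks.
A packing using 4 USB sticks:
  USB stick 1: 14 = 14
  USB stick 2: 13 = 13
  USB stick 3: 8 + 7 = 15
  USB stick 4: 7 + 3 = 10
This matches the lower bound, so 4 is optimal.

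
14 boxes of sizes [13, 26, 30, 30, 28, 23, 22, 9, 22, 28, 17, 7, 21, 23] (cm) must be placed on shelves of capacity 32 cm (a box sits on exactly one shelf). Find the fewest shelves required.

11

Total = 30 + 30 + 28 + 28 + 26 + 23 + 23 + 22 + 22 + 21 + 17 + 13 + 9 + 7 = 299 cm.
Lower bound: ⌈299/32⌉ = 10 shelves.
Also, 11 boxes each exceed 16 cm, and no two of those can share a shelf, so at least 11 shelves are needed.
A packing using 11 shelves:
  shelf 1: 30 = 30
  shelf 2: 30 = 30
  shelf 3: 28 = 28
  shelf 4: 28 = 28
  shelf 5: 26 = 26
  shelf 6: 23 + 9 = 32
  shelf 7: 23 + 7 = 30
  shelf 8: 22 = 22
  shelf 9: 22 = 22
  shelf 10: 21 = 21
  shelf 11: 17 + 13 = 30
This matches the lower bound, so 11 is optimal.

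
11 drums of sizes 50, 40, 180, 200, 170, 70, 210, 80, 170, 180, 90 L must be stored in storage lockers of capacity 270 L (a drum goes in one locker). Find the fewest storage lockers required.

6

Total = 210 + 200 + 180 + 180 + 170 + 170 + 90 + 80 + 70 + 50 + 40 = 1440 L.
Lower bound: ⌈1440/270⌉ = 6 storage lockers.
A packing using 6 storage lockers:
  locker 1: 210 + 50 = 260
  locker 2: 200 + 70 = 270
  locker 3: 180 + 90 = 270
  locker 4: 180 + 80 = 260
  locker 5: 170 + 40 = 210
  locker 6: 170 = 170
This matches the lower bound, so 6 is optimal.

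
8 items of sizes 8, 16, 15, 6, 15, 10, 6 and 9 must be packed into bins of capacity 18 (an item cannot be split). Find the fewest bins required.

6

Total = 16 + 15 + 15 + 10 + 9 + 8 + 6 + 6 = 85.
Lower bound: ⌈85/18⌉ = 5 bins.
A packing using 6 bins:
  bin 1: 16 = 16
  bin 2: 15 = 15
  bin 3: 15 = 15
  bin 4: 10 + 8 = 18
  bin 5: 9 + 6 = 15
  bin 6: 6 = 6
No arrangement into 5 bins stays within capacity, so 6 is optimal.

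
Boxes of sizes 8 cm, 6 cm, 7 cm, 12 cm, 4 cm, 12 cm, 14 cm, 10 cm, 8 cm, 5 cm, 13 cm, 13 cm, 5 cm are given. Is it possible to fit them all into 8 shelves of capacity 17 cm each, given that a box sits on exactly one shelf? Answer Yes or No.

Yes

A valid assignment using 8 shelves:
  shelf 1: 14 = 14
  shelf 2: 13 + 4 = 17
  shelf 3: 13 = 13
  shelf 4: 12 + 5 = 17
  shelf 5: 12 + 5 = 17
  shelf 6: 10 + 7 = 17
  shelf 7: 8 + 8 = 16
  shelf 8: 6 = 6
Every load is within 17 cm, so 8 shelves suffice.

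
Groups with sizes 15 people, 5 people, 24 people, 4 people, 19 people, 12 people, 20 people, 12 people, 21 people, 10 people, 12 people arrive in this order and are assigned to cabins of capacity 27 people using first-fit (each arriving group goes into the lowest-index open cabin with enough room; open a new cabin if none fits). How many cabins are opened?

  15 → cabin 1 (new)  [load 15/27]
  5 → cabin 1  [load 20/27]
  24 → cabin 2 (new)  [load 24/27]
  4 → cabin 1  [load 24/27]
  19 → cabin 3 (new)  [load 19/27]
  12 → cabin 4 (new)  [load 12/27]
  20 → cabin 5 (new)  [load 20/27]
  12 → cabin 4  [load 24/27]
  21 → cabin 6 (new)  [load 21/27]
  10 → cabin 7 (new)  [load 10/27]
  12 → cabin 7  [load 22/27]
7 cabins opened.

7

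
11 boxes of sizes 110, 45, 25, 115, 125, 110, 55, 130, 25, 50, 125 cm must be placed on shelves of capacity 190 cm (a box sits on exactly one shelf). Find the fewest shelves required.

Total = 130 + 125 + 125 + 115 + 110 + 110 + 55 + 50 + 45 + 25 + 25 = 915 cm.
Lower bound: ⌈915/190⌉ = 5 shelves.
Also, 6 boxes each exceed 95 cm, and no two of those can share a shelf, so at least 6 shelves are needed.
A packing using 6 shelves:
  shelf 1: 130 + 55 = 185
  shelf 2: 125 + 50 = 175
  shelf 3: 125 + 45 = 170
  shelf 4: 115 + 25 + 25 = 165
  shelf 5: 110 = 110
  shelf 6: 110 = 110
This matches the lower bound, so 6 is optimal.

6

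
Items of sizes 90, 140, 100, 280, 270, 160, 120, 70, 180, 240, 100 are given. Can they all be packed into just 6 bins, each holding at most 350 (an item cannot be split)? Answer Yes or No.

A valid assignment using 6 bins:
  bin 1: 280 + 70 = 350
  bin 2: 270 = 270
  bin 3: 240 + 100 = 340
  bin 4: 180 + 160 = 340
  bin 5: 140 + 120 + 90 = 350
  bin 6: 100 = 100
Every load is within 350, so 6 bins suffice.

Yes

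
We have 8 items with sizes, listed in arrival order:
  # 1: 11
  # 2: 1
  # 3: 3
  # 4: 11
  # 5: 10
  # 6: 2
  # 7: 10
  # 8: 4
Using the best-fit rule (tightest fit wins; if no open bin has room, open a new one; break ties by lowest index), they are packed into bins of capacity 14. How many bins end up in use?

  11 → bin 1 (new)  [load 11/14]
  1 → bin 1  [load 12/14]
  3 → bin 2 (new)  [load 3/14]
  11 → bin 2  [load 14/14]
  10 → bin 3 (new)  [load 10/14]
  2 → bin 1  [load 14/14]
  10 → bin 4 (new)  [load 10/14]
  4 → bin 3  [load 14/14]
4 bins opened.

4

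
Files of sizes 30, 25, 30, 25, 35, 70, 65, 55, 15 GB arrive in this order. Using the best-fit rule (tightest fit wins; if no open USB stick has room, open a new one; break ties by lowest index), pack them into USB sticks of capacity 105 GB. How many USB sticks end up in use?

5

  30 → USB stick 1 (new)  [load 30/105]
  25 → USB stick 1  [load 55/105]
  30 → USB stick 1  [load 85/105]
  25 → USB stick 2 (new)  [load 25/105]
  35 → USB stick 2  [load 60/105]
  70 → USB stick 3 (new)  [load 70/105]
  65 → USB stick 4 (new)  [load 65/105]
  55 → USB stick 5 (new)  [load 55/105]
  15 → USB stick 1  [load 100/105]
5 USB sticks opened.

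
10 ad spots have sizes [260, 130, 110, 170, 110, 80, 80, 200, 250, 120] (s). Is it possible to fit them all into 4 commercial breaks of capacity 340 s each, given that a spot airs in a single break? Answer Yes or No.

Total = 1510 s; ⌈1510/340⌉ = 5.
At least 5 commercial breaks are required, but only 4 are allowed.

No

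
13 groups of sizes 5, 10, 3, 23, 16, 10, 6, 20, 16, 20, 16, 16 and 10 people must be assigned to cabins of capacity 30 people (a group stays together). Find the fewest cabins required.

Total = 23 + 20 + 20 + 16 + 16 + 16 + 16 + 10 + 10 + 10 + 6 + 5 + 3 = 171 people.
Lower bound: ⌈171/30⌉ = 6 cabins.
Also, 7 groups each exceed 15 people, and no two of those can share a cabin, so at least 7 cabins are needed.
A packing using 7 cabins:
  cabin 1: 23 + 6 = 29
  cabin 2: 20 + 10 = 30
  cabin 3: 20 + 10 = 30
  cabin 4: 16 + 10 + 3 = 29
  cabin 5: 16 + 5 = 21
  cabin 6: 16 = 16
  cabin 7: 16 = 16
This matches the lower bound, so 7 is optimal.

7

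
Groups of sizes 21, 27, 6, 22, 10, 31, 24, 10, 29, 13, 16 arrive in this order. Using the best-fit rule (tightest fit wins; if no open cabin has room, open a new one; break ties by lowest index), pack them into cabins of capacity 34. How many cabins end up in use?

7

  21 → cabin 1 (new)  [load 21/34]
  27 → cabin 2 (new)  [load 27/34]
  6 → cabin 2  [load 33/34]
  22 → cabin 3 (new)  [load 22/34]
  10 → cabin 3  [load 32/34]
  31 → cabin 4 (new)  [load 31/34]
  24 → cabin 5 (new)  [load 24/34]
  10 → cabin 5  [load 34/34]
  29 → cabin 6 (new)  [load 29/34]
  13 → cabin 1  [load 34/34]
  16 → cabin 7 (new)  [load 16/34]
7 cabins opened.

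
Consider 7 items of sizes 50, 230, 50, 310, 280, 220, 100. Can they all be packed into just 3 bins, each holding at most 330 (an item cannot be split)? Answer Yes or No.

No

Total = 1240; ⌈1240/330⌉ = 4.
At least 4 bins are required, but only 3 are allowed.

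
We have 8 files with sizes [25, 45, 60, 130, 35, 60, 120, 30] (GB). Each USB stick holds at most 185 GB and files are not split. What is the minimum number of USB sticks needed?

Total = 130 + 120 + 60 + 60 + 45 + 35 + 30 + 25 = 505 GB.
Lower bound: ⌈505/185⌉ = 3 USB sticks.
A packing using 3 USB sticks:
  USB stick 1: 130 + 45 = 175
  USB stick 2: 120 + 60 = 180
  USB stick 3: 60 + 35 + 30 + 25 = 150
This matches the lower bound, so 3 is optimal.

3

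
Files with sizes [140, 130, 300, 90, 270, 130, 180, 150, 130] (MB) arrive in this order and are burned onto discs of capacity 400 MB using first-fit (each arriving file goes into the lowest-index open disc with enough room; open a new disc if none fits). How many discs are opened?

5

  140 → disc 1 (new)  [load 140/400]
  130 → disc 1  [load 270/400]
  300 → disc 2 (new)  [load 300/400]
  90 → disc 1  [load 360/400]
  270 → disc 3 (new)  [load 270/400]
  130 → disc 3  [load 400/400]
  180 → disc 4 (new)  [load 180/400]
  150 → disc 4  [load 330/400]
  130 → disc 5 (new)  [load 130/400]
5 discs opened.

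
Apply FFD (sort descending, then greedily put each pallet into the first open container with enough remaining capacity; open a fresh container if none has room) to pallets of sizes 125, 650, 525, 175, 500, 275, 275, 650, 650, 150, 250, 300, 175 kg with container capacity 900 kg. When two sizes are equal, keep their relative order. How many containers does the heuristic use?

Sorted descending: 650, 650, 650, 525, 500, 300, 275, 275, 250, 175, 175, 150, 125.
  650 → container 1 (new)  [load 650/900]
  650 → container 2 (new)  [load 650/900]
  650 → container 3 (new)  [load 650/900]
  525 → container 4 (new)  [load 525/900]
  500 → container 5 (new)  [load 500/900]
  300 → container 4  [load 825/900]
  275 → container 5  [load 775/900]
  275 → container 6 (new)  [load 275/900]
  250 → container 1  [load 900/900]
  175 → container 2  [load 825/900]
  175 → container 3  [load 825/900]
  150 → container 6  [load 425/900]
  125 → container 5  [load 900/900]
6 containers opened.

6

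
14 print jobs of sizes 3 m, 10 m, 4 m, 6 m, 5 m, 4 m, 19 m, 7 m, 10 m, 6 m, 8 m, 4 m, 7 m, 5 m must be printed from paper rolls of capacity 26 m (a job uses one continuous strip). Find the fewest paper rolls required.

4

Total = 19 + 10 + 10 + 8 + 7 + 7 + 6 + 6 + 5 + 5 + 4 + 4 + 4 + 3 = 98 m.
Lower bound: ⌈98/26⌉ = 4 paper rolls.
A packing using 4 paper rolls:
  roll 1: 19 + 7 = 26
  roll 2: 10 + 10 + 6 = 26
  roll 3: 8 + 7 + 6 + 5 = 26
  roll 4: 5 + 4 + 4 + 4 + 3 = 20
This matches the lower bound, so 4 is optimal.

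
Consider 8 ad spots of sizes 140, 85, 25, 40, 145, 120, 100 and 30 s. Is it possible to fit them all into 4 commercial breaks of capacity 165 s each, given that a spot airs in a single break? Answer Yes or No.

Total = 685 s; ⌈685/165⌉ = 5.
At least 5 commercial breaks are required, but only 4 are allowed.

No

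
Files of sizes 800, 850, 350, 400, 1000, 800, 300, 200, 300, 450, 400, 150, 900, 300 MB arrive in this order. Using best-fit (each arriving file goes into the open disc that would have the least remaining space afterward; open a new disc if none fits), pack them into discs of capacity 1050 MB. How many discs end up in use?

  800 → disc 1 (new)  [load 800/1050]
  850 → disc 2 (new)  [load 850/1050]
  350 → disc 3 (new)  [load 350/1050]
  400 → disc 3  [load 750/1050]
  1000 → disc 4 (new)  [load 1000/1050]
  800 → disc 5 (new)  [load 800/1050]
  300 → disc 3  [load 1050/1050]
  200 → disc 2  [load 1050/1050]
  300 → disc 6 (new)  [load 300/1050]
  450 → disc 6  [load 750/1050]
  400 → disc 7 (new)  [load 400/1050]
  150 → disc 1  [load 950/1050]
  900 → disc 8 (new)  [load 900/1050]
  300 → disc 6  [load 1050/1050]
8 discs opened.

8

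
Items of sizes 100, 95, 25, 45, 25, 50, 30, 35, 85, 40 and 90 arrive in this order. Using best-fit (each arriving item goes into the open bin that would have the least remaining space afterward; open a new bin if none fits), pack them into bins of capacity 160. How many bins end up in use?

  100 → bin 1 (new)  [load 100/160]
  95 → bin 2 (new)  [load 95/160]
  25 → bin 1  [load 125/160]
  45 → bin 2  [load 140/160]
  25 → bin 1  [load 150/160]
  50 → bin 3 (new)  [load 50/160]
  30 → bin 3  [load 80/160]
  35 → bin 3  [load 115/160]
  85 → bin 4 (new)  [load 85/160]
  40 → bin 3  [load 155/160]
  90 → bin 5 (new)  [load 90/160]
5 bins opened.

5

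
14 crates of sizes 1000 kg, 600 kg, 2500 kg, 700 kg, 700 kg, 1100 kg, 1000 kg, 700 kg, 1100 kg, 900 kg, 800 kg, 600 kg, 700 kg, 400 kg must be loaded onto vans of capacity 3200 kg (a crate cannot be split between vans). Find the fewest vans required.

Total = 2500 + 1100 + 1100 + 1000 + 1000 + 900 + 800 + 700 + 700 + 700 + 700 + 600 + 600 + 400 = 12800 kg.
Lower bound: ⌈12800/3200⌉ = 4 vans.
A packing using 4 vans:
  van 1: 2500 + 700 = 3200
  van 2: 1100 + 1100 + 1000 = 3200
  van 3: 1000 + 900 + 700 + 600 = 3200
  van 4: 800 + 700 + 700 + 600 + 400 = 3200
This matches the lower bound, so 4 is optimal.

4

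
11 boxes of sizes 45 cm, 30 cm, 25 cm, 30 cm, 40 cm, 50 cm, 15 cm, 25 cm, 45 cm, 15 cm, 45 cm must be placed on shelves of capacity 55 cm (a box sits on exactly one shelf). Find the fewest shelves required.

8

Total = 50 + 45 + 45 + 45 + 40 + 30 + 30 + 25 + 25 + 15 + 15 = 365 cm.
Lower bound: ⌈365/55⌉ = 7 shelves.
A packing using 8 shelves:
  shelf 1: 50 = 50
  shelf 2: 45 = 45
  shelf 3: 45 = 45
  shelf 4: 45 = 45
  shelf 5: 40 + 15 = 55
  shelf 6: 30 + 25 = 55
  shelf 7: 30 + 25 = 55
  shelf 8: 15 = 15
No arrangement into 7 shelves stays within capacity, so 8 is optimal.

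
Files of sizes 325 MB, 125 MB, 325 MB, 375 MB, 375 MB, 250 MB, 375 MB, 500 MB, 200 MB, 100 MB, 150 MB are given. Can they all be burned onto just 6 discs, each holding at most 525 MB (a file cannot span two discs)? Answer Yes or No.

No

Total = 3100 MB; ⌈3100/525⌉ = 6.
The bound of 6 does not rule out 6, but exhaustive search shows no assignment into 6 discs of capacity 525 MB exists — the minimum is 7.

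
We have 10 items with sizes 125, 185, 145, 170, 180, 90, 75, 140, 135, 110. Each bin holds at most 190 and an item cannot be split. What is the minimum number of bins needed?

Total = 185 + 180 + 170 + 145 + 140 + 135 + 125 + 110 + 90 + 75 = 1355.
Lower bound: ⌈1355/190⌉ = 8 bins.
A packing using 9 bins:
  bin 1: 185 = 185
  bin 2: 180 = 180
  bin 3: 170 = 170
  bin 4: 145 = 145
  bin 5: 140 = 140
  bin 6: 135 = 135
  bin 7: 125 = 125
  bin 8: 110 + 75 = 185
  bin 9: 90 = 90
No arrangement into 8 bins stays within capacity, so 9 is optimal.

9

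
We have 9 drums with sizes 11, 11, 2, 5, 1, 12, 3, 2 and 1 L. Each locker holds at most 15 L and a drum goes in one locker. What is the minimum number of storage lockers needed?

Total = 12 + 11 + 11 + 5 + 3 + 2 + 2 + 1 + 1 = 48 L.
Lower bound: ⌈48/15⌉ = 4 storage lockers.
A packing using 4 storage lockers:
  locker 1: 12 + 3 = 15
  locker 2: 11 + 2 + 2 = 15
  locker 3: 11 + 1 + 1 = 13
  locker 4: 5 = 5
This matches the lower bound, so 4 is optimal.

4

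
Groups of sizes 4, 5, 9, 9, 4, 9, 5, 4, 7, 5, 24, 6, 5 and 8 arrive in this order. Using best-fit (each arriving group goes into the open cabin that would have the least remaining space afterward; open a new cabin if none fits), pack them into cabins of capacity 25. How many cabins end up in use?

  4 → cabin 1 (new)  [load 4/25]
  5 → cabin 1  [load 9/25]
  9 → cabin 1  [load 18/25]
  9 → cabin 2 (new)  [load 9/25]
  4 → cabin 1  [load 22/25]
  9 → cabin 2  [load 18/25]
  5 → cabin 2  [load 23/25]
  4 → cabin 3 (new)  [load 4/25]
  7 → cabin 3  [load 11/25]
  5 → cabin 3  [load 16/25]
  24 → cabin 4 (new)  [load 24/25]
  6 → cabin 3  [load 22/25]
  5 → cabin 5 (new)  [load 5/25]
  8 → cabin 5  [load 13/25]
5 cabins opened.

5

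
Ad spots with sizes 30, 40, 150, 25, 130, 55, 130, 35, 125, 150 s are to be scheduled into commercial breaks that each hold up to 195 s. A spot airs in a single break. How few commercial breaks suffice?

Total = 150 + 150 + 130 + 130 + 125 + 55 + 40 + 35 + 30 + 25 = 870 s.
Lower bound: ⌈870/195⌉ = 5 commercial breaks.
A packing using 5 commercial breaks:
  break 1: 150 + 40 = 190
  break 2: 150 + 35 = 185
  break 3: 130 + 55 = 185
  break 4: 130 + 30 + 25 = 185
  break 5: 125 = 125
This matches the lower bound, so 5 is optimal.

5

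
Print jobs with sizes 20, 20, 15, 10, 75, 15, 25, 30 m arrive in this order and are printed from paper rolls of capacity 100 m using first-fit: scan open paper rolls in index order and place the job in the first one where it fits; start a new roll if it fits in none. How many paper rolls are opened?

3

  20 → roll 1 (new)  [load 20/100]
  20 → roll 1  [load 40/100]
  15 → roll 1  [load 55/100]
  10 → roll 1  [load 65/100]
  75 → roll 2 (new)  [load 75/100]
  15 → roll 1  [load 80/100]
  25 → roll 2  [load 100/100]
  30 → roll 3 (new)  [load 30/100]
3 paper rolls opened.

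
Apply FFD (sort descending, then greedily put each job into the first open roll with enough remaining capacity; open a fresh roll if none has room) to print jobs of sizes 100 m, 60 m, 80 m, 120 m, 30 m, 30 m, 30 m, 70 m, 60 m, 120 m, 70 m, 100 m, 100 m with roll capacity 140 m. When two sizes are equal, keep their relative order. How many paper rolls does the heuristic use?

Sorted descending: 120, 120, 100, 100, 100, 80, 70, 70, 60, 60, 30, 30, 30.
  120 → roll 1 (new)  [load 120/140]
  120 → roll 2 (new)  [load 120/140]
  100 → roll 3 (new)  [load 100/140]
  100 → roll 4 (new)  [load 100/140]
  100 → roll 5 (new)  [load 100/140]
  80 → roll 6 (new)  [load 80/140]
  70 → roll 7 (new)  [load 70/140]
  70 → roll 7  [load 140/140]
  60 → roll 6  [load 140/140]
  60 → roll 8 (new)  [load 60/140]
  30 → roll 3  [load 130/140]
  30 → roll 4  [load 130/140]
  30 → roll 5  [load 130/140]
8 paper rolls opened.

8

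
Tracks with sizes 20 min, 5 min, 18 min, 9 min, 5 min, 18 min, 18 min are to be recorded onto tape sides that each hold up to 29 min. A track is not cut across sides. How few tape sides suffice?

Total = 20 + 18 + 18 + 18 + 9 + 5 + 5 = 93 min.
Lower bound: ⌈93/29⌉ = 4 tape sides.
A packing using 4 tape sides:
  side 1: 20 + 9 = 29
  side 2: 18 + 5 + 5 = 28
  side 3: 18 = 18
  side 4: 18 = 18
This matches the lower bound, so 4 is optimal.

4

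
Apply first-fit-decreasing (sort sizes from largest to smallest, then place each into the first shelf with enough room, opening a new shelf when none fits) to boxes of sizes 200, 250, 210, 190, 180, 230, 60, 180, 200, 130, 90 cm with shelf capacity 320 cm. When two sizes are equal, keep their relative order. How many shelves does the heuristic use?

8

Sorted descending: 250, 230, 210, 200, 200, 190, 180, 180, 130, 90, 60.
  250 → shelf 1 (new)  [load 250/320]
  230 → shelf 2 (new)  [load 230/320]
  210 → shelf 3 (new)  [load 210/320]
  200 → shelf 4 (new)  [load 200/320]
  200 → shelf 5 (new)  [load 200/320]
  190 → shelf 6 (new)  [load 190/320]
  180 → shelf 7 (new)  [load 180/320]
  180 → shelf 8 (new)  [load 180/320]
  130 → shelf 6  [load 320/320]
  90 → shelf 2  [load 320/320]
  60 → shelf 1  [load 310/320]
8 shelves opened.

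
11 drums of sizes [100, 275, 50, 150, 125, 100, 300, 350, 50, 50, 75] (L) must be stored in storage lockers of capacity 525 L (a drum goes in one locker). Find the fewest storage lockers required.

Total = 350 + 300 + 275 + 150 + 125 + 100 + 100 + 75 + 50 + 50 + 50 = 1625 L.
Lower bound: ⌈1625/525⌉ = 4 storage lockers.
A packing using 4 storage lockers:
  locker 1: 350 + 150 = 500
  locker 2: 300 + 125 + 100 = 525
  locker 3: 275 + 100 + 75 + 50 = 500
  locker 4: 50 + 50 = 100
This matches the lower bound, so 4 is optimal.

4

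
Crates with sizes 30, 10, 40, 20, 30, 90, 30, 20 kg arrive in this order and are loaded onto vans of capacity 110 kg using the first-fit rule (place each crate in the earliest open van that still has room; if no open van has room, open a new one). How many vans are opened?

  30 → van 1 (new)  [load 30/110]
  10 → van 1  [load 40/110]
  40 → van 1  [load 80/110]
  20 → van 1  [load 100/110]
  30 → van 2 (new)  [load 30/110]
  90 → van 3 (new)  [load 90/110]
  30 → van 2  [load 60/110]
  20 → van 2  [load 80/110]
3 vans opened.

3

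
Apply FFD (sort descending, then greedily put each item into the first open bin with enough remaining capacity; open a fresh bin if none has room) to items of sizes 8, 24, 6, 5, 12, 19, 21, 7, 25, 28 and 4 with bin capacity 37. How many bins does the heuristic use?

5

Sorted descending: 28, 25, 24, 21, 19, 12, 8, 7, 6, 5, 4.
  28 → bin 1 (new)  [load 28/37]
  25 → bin 2 (new)  [load 25/37]
  24 → bin 3 (new)  [load 24/37]
  21 → bin 4 (new)  [load 21/37]
  19 → bin 5 (new)  [load 19/37]
  12 → bin 2  [load 37/37]
  8 → bin 1  [load 36/37]
  7 → bin 3  [load 31/37]
  6 → bin 3  [load 37/37]
  5 → bin 4  [load 26/37]
  4 → bin 4  [load 30/37]
5 bins opened.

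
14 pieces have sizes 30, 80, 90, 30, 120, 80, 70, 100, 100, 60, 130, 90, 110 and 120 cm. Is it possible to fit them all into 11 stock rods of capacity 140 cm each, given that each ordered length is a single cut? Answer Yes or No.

A valid assignment using 11 stock rods:
  stock rod 1: 130 = 130
  stock rod 2: 120 = 120
  stock rod 3: 120 = 120
  stock rod 4: 110 + 30 = 140
  stock rod 5: 100 + 30 = 130
  stock rod 6: 100 = 100
  stock rod 7: 90 = 90
  stock rod 8: 90 = 90
  stock rod 9: 80 + 60 = 140
  stock rod 10: 80 = 80
  stock rod 11: 70 = 70
Every load is within 140 cm, so 11 stock rods suffice.

Yes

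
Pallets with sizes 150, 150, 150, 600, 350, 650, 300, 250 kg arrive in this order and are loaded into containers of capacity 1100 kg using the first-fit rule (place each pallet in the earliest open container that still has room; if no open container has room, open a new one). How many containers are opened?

  150 → container 1 (new)  [load 150/1100]
  150 → container 1  [load 300/1100]
  150 → container 1  [load 450/1100]
  600 → container 1  [load 1050/1100]
  350 → container 2 (new)  [load 350/1100]
  650 → container 2  [load 1000/1100]
  300 → container 3 (new)  [load 300/1100]
  250 → container 3  [load 550/1100]
3 containers opened.

3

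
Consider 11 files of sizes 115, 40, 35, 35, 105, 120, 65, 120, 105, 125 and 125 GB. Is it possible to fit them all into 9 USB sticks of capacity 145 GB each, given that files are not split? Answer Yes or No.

Yes

A valid assignment using 8 USB sticks:
  USB stick 1: 125 = 125
  USB stick 2: 125 = 125
  USB stick 3: 120 = 120
  USB stick 4: 120 = 120
  USB stick 5: 115 = 115
  USB stick 6: 105 + 40 = 145
  USB stick 7: 105 + 35 = 140
  USB stick 8: 65 + 35 = 100
That uses only 8 ≤ 9, so 9 USB sticks are enough.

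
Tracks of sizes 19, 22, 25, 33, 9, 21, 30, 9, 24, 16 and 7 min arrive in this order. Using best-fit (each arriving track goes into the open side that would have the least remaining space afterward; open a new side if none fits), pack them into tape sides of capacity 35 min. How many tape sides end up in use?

7

  19 → side 1 (new)  [load 19/35]
  22 → side 2 (new)  [load 22/35]
  25 → side 3 (new)  [load 25/35]
  33 → side 4 (new)  [load 33/35]
  9 → side 3  [load 34/35]
  21 → side 5 (new)  [load 21/35]
  30 → side 6 (new)  [load 30/35]
  9 → side 2  [load 31/35]
  24 → side 7 (new)  [load 24/35]
  16 → side 1  [load 35/35]
  7 → side 7  [load 31/35]
7 tape sides opened.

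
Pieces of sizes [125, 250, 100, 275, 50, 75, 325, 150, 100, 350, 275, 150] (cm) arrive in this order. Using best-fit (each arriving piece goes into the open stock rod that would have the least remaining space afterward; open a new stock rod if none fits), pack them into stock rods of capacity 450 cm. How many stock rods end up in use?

6

  125 → stock rod 1 (new)  [load 125/450]
  250 → stock rod 1  [load 375/450]
  100 → stock rod 2 (new)  [load 100/450]
  275 → stock rod 2  [load 375/450]
  50 → stock rod 1  [load 425/450]
  75 → stock rod 2  [load 450/450]
  325 → stock rod 3 (new)  [load 325/450]
  150 → stock rod 4 (new)  [load 150/450]
  100 → stock rod 3  [load 425/450]
  350 → stock rod 5 (new)  [load 350/450]
  275 → stock rod 4  [load 425/450]
  150 → stock rod 6 (new)  [load 150/450]
6 stock rods opened.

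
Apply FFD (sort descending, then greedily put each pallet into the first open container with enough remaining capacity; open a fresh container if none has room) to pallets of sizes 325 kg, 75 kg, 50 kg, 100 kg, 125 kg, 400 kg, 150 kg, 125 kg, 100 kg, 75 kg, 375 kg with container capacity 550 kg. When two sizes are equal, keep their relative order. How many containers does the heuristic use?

4

Sorted descending: 400, 375, 325, 150, 125, 125, 100, 100, 75, 75, 50.
  400 → container 1 (new)  [load 400/550]
  375 → container 2 (new)  [load 375/550]
  325 → container 3 (new)  [load 325/550]
  150 → container 1  [load 550/550]
  125 → container 2  [load 500/550]
  125 → container 3  [load 450/550]
  100 → container 3  [load 550/550]
  100 → container 4 (new)  [load 100/550]
  75 → container 4  [load 175/550]
  75 → container 4  [load 250/550]
  50 → container 2  [load 550/550]
4 containers opened.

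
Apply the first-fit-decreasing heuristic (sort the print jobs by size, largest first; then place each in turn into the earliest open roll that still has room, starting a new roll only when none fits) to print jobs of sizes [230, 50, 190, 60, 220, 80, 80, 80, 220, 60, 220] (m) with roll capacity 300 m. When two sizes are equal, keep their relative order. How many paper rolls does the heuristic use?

5

Sorted descending: 230, 220, 220, 220, 190, 80, 80, 80, 60, 60, 50.
  230 → roll 1 (new)  [load 230/300]
  220 → roll 2 (new)  [load 220/300]
  220 → roll 3 (new)  [load 220/300]
  220 → roll 4 (new)  [load 220/300]
  190 → roll 5 (new)  [load 190/300]
  80 → roll 2  [load 300/300]
  80 → roll 3  [load 300/300]
  80 → roll 4  [load 300/300]
  60 → roll 1  [load 290/300]
  60 → roll 5  [load 250/300]
  50 → roll 5  [load 300/300]
5 paper rolls opened.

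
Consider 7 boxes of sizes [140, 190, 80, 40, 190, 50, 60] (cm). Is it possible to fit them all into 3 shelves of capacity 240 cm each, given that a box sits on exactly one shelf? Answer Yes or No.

No

Total = 750 cm; ⌈750/240⌉ = 4.
At least 4 shelves are required, but only 3 are allowed.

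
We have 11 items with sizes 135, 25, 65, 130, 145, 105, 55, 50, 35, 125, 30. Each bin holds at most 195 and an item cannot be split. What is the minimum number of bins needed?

5

Total = 145 + 135 + 130 + 125 + 105 + 65 + 55 + 50 + 35 + 30 + 25 = 900.
Lower bound: ⌈900/195⌉ = 5 bins.
A packing using 5 bins:
  bin 1: 145 + 50 = 195
  bin 2: 135 + 55 = 190
  bin 3: 130 + 65 = 195
  bin 4: 125 + 35 + 30 = 190
  bin 5: 105 + 25 = 130
This matches the lower bound, so 5 is optimal.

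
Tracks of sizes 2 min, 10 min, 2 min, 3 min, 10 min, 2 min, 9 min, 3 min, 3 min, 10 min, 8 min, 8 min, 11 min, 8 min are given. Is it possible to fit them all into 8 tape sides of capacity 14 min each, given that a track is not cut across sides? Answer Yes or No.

Yes

A valid assignment using 8 tape sides:
  side 1: 11 + 3 = 14
  side 2: 10 + 3 = 13
  side 3: 10 + 3 = 13
  side 4: 10 + 2 + 2 = 14
  side 5: 9 + 2 = 11
  side 6: 8 = 8
  side 7: 8 = 8
  side 8: 8 = 8
Every load is within 14 min, so 8 tape sides suffice.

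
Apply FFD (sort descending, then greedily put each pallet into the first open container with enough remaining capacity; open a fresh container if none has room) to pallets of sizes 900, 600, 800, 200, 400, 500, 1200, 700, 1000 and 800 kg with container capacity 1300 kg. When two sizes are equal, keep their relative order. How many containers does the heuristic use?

6

Sorted descending: 1200, 1000, 900, 800, 800, 700, 600, 500, 400, 200.
  1200 → container 1 (new)  [load 1200/1300]
  1000 → container 2 (new)  [load 1000/1300]
  900 → container 3 (new)  [load 900/1300]
  800 → container 4 (new)  [load 800/1300]
  800 → container 5 (new)  [load 800/1300]
  700 → container 6 (new)  [load 700/1300]
  600 → container 6  [load 1300/1300]
  500 → container 4  [load 1300/1300]
  400 → container 3  [load 1300/1300]
  200 → container 2  [load 1200/1300]
6 containers opened.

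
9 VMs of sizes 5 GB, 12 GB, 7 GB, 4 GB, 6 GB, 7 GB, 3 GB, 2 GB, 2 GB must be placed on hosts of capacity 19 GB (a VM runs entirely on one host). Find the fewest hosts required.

Total = 12 + 7 + 7 + 6 + 5 + 4 + 3 + 2 + 2 = 48 GB.
Lower bound: ⌈48/19⌉ = 3 hosts.
A packing using 3 hosts:
  host 1: 12 + 7 = 19
  host 2: 7 + 6 + 5 = 18
  host 3: 4 + 3 + 2 + 2 = 11
This matches the lower bound, so 3 is optimal.

3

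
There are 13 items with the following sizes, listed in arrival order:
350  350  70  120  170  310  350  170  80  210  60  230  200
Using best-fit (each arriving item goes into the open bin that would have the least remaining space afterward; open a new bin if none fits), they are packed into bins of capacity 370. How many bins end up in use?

  350 → bin 1 (new)  [load 350/370]
  350 → bin 2 (new)  [load 350/370]
  70 → bin 3 (new)  [load 70/370]
  120 → bin 3  [load 190/370]
  170 → bin 3  [load 360/370]
  310 → bin 4 (new)  [load 310/370]
  350 → bin 5 (new)  [load 350/370]
  170 → bin 6 (new)  [load 170/370]
  80 → bin 6  [load 250/370]
  210 → bin 7 (new)  [load 210/370]
  60 → bin 4  [load 370/370]
  230 → bin 8 (new)  [load 230/370]
  200 → bin 9 (new)  [load 200/370]
9 bins opened.

9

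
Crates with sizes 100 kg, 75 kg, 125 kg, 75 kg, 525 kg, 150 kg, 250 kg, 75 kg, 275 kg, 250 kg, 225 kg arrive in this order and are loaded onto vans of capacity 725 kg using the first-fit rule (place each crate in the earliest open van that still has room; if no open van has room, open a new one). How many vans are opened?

  100 → van 1 (new)  [load 100/725]
  75 → van 1  [load 175/725]
  125 → van 1  [load 300/725]
  75 → van 1  [load 375/725]
  525 → van 2 (new)  [load 525/725]
  150 → van 1  [load 525/725]
  250 → van 3 (new)  [load 250/725]
  75 → van 1  [load 600/725]
  275 → van 3  [load 525/725]
  250 → van 4 (new)  [load 250/725]
  225 → van 4  [load 475/725]
4 vans opened.

4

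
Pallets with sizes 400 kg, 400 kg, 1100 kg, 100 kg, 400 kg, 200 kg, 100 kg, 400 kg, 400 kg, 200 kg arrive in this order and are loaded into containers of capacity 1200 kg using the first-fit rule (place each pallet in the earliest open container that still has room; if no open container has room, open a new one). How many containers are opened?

  400 → container 1 (new)  [load 400/1200]
  400 → container 1  [load 800/1200]
  1100 → container 2 (new)  [load 1100/1200]
  100 → container 1  [load 900/1200]
  400 → container 3 (new)  [load 400/1200]
  200 → container 1  [load 1100/1200]
  100 → container 1  [load 1200/1200]
  400 → container 3  [load 800/1200]
  400 → container 3  [load 1200/1200]
  200 → container 4 (new)  [load 200/1200]
4 containers opened.

4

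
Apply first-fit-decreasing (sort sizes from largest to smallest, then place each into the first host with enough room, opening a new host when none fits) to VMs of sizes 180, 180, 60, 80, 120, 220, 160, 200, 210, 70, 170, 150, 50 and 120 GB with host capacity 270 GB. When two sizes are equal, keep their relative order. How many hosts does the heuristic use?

9

Sorted descending: 220, 210, 200, 180, 180, 170, 160, 150, 120, 120, 80, 70, 60, 50.
  220 → host 1 (new)  [load 220/270]
  210 → host 2 (new)  [load 210/270]
  200 → host 3 (new)  [load 200/270]
  180 → host 4 (new)  [load 180/270]
  180 → host 5 (new)  [load 180/270]
  170 → host 6 (new)  [load 170/270]
  160 → host 7 (new)  [load 160/270]
  150 → host 8 (new)  [load 150/270]
  120 → host 8  [load 270/270]
  120 → host 9 (new)  [load 120/270]
  80 → host 4  [load 260/270]
  70 → host 3  [load 270/270]
  60 → host 2  [load 270/270]
  50 → host 1  [load 270/270]
9 hosts opened.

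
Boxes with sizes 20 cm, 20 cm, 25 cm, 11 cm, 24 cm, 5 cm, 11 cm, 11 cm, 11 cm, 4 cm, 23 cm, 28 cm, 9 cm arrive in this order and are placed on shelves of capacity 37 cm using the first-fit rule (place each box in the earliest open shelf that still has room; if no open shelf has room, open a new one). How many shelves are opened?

  20 → shelf 1 (new)  [load 20/37]
  20 → shelf 2 (new)  [load 20/37]
  25 → shelf 3 (new)  [load 25/37]
  11 → shelf 1  [load 31/37]
  24 → shelf 4 (new)  [load 24/37]
  5 → shelf 1  [load 36/37]
  11 → shelf 2  [load 31/37]
  11 → shelf 3  [load 36/37]
  11 → shelf 4  [load 35/37]
  4 → shelf 2  [load 35/37]
  23 → shelf 5 (new)  [load 23/37]
  28 → shelf 6 (new)  [load 28/37]
  9 → shelf 5  [load 32/37]
6 shelves opened.

6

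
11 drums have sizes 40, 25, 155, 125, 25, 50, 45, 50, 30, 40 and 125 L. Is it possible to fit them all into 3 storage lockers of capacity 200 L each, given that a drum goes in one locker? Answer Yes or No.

Total = 710 L; ⌈710/200⌉ = 4.
At least 4 storage lockers are required, but only 3 are allowed.

No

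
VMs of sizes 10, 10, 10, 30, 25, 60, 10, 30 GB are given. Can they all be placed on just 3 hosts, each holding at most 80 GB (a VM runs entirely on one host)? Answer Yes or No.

Yes

A valid assignment using 3 hosts:
  host 1: 60 + 10 + 10 = 80
  host 2: 30 + 30 + 10 + 10 = 80
  host 3: 25 = 25
Every load is within 80 GB, so 3 hosts suffice.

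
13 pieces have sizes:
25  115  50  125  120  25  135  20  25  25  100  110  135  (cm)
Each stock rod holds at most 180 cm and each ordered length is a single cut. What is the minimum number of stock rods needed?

7

Total = 135 + 135 + 125 + 120 + 115 + 110 + 100 + 50 + 25 + 25 + 25 + 25 + 20 = 1010 cm.
Lower bound: ⌈1010/180⌉ = 6 stock rods.
Also, 7 pieces each exceed 90 cm, and no two of those can share a stock rod, so at least 7 stock rods are needed.
A packing using 7 stock rods:
  stock rod 1: 135 + 25 + 20 = 180
  stock rod 2: 135 + 25 = 160
  stock rod 3: 125 + 50 = 175
  stock rod 4: 120 + 25 + 25 = 170
  stock rod 5: 115 = 115
  stock rod 6: 110 = 110
  stock rod 7: 100 = 100
This matches the lower bound, so 7 is optimal.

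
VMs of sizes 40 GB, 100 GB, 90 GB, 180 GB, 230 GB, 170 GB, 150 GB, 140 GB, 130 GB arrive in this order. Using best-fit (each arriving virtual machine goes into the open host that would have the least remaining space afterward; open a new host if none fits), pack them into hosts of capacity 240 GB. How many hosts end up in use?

7

  40 → host 1 (new)  [load 40/240]
  100 → host 1  [load 140/240]
  90 → host 1  [load 230/240]
  180 → host 2 (new)  [load 180/240]
  230 → host 3 (new)  [load 230/240]
  170 → host 4 (new)  [load 170/240]
  150 → host 5 (new)  [load 150/240]
  140 → host 6 (new)  [load 140/240]
  130 → host 7 (new)  [load 130/240]
7 hosts opened.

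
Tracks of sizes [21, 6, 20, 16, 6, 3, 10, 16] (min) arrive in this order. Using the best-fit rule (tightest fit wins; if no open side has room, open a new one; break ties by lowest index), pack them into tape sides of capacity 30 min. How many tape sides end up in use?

  21 → side 1 (new)  [load 21/30]
  6 → side 1  [load 27/30]
  20 → side 2 (new)  [load 20/30]
  16 → side 3 (new)  [load 16/30]
  6 → side 2  [load 26/30]
  3 → side 1  [load 30/30]
  10 → side 3  [load 26/30]
  16 → side 4 (new)  [load 16/30]
4 tape sides opened.

4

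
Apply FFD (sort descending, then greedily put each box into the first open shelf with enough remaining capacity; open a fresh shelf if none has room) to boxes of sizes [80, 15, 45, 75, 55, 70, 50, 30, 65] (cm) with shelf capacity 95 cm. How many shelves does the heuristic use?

6

Sorted descending: 80, 75, 70, 65, 55, 50, 45, 30, 15.
  80 → shelf 1 (new)  [load 80/95]
  75 → shelf 2 (new)  [load 75/95]
  70 → shelf 3 (new)  [load 70/95]
  65 → shelf 4 (new)  [load 65/95]
  55 → shelf 5 (new)  [load 55/95]
  50 → shelf 6 (new)  [load 50/95]
  45 → shelf 6  [load 95/95]
  30 → shelf 4  [load 95/95]
  15 → shelf 1  [load 95/95]
6 shelves opened.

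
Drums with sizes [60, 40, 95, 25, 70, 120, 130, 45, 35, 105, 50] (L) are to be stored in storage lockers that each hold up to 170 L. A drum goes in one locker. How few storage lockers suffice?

5

Total = 130 + 120 + 105 + 95 + 70 + 60 + 50 + 45 + 40 + 35 + 25 = 775 L.
Lower bound: ⌈775/170⌉ = 5 storage lockers.
A packing using 5 storage lockers:
  locker 1: 130 + 40 = 170
  locker 2: 120 + 50 = 170
  locker 3: 105 + 60 = 165
  locker 4: 95 + 70 = 165
  locker 5: 45 + 35 + 25 = 105
This matches the lower bound, so 5 is optimal.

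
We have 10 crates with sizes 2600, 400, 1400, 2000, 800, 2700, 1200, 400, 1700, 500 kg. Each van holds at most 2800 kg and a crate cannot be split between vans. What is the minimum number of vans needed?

6

Total = 2700 + 2600 + 2000 + 1700 + 1400 + 1200 + 800 + 500 + 400 + 400 = 13700 kg.
Lower bound: ⌈13700/2800⌉ = 5 vans.
A packing using 6 vans:
  van 1: 2700 = 2700
  van 2: 2600 = 2600
  van 3: 2000 + 800 = 2800
  van 4: 1700 + 500 + 400 = 2600
  van 5: 1400 + 1200 = 2600
  van 6: 400 = 400
No arrangement into 5 vans stays within capacity, so 6 is optimal.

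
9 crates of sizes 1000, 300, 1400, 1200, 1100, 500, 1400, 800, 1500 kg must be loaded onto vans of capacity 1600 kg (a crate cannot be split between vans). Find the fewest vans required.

7

Total = 1500 + 1400 + 1400 + 1200 + 1100 + 1000 + 800 + 500 + 300 = 9200 kg.
Lower bound: ⌈9200/1600⌉ = 6 vans.
A packing using 7 vans:
  van 1: 1500 = 1500
  van 2: 1400 = 1400
  van 3: 1400 = 1400
  van 4: 1200 + 300 = 1500
  van 5: 1100 + 500 = 1600
  van 6: 1000 = 1000
  van 7: 800 = 800
No arrangement into 6 vans stays within capacity, so 7 is optimal.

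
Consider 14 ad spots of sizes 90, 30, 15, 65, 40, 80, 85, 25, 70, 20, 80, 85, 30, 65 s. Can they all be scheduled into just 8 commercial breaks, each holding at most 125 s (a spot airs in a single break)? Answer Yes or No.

Yes

A valid assignment using 8 commercial breaks:
  break 1: 90 + 30 = 120
  break 2: 85 + 40 = 125
  break 3: 85 + 30 = 115
  break 4: 80 + 25 + 20 = 125
  break 5: 80 + 15 = 95
  break 6: 70 = 70
  break 7: 65 = 65
  break 8: 65 = 65
Every load is within 125 s, so 8 commercial breaks suffice.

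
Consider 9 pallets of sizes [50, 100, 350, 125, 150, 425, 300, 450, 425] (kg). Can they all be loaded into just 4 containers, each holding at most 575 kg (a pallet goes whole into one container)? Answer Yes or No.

No

Total = 2375 kg; ⌈2375/575⌉ = 5.
At least 5 containers are required, but only 4 are allowed.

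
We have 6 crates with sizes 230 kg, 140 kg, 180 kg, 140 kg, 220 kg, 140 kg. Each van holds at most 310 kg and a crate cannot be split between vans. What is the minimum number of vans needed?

5

Total = 230 + 220 + 180 + 140 + 140 + 140 = 1050 kg.
Lower bound: ⌈1050/310⌉ = 4 vans.
A packing using 5 vans:
  van 1: 230 = 230
  van 2: 220 = 220
  van 3: 180 = 180
  van 4: 140 + 140 = 280
  van 5: 140 = 140
No arrangement into 4 vans stays within capacity, so 5 is optimal.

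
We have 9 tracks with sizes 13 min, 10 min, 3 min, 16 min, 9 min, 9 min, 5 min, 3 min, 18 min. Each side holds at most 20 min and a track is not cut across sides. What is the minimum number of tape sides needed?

5

Total = 18 + 16 + 13 + 10 + 9 + 9 + 5 + 3 + 3 = 86 min.
Lower bound: ⌈86/20⌉ = 5 tape sides.
A packing using 5 tape sides:
  side 1: 18 = 18
  side 2: 16 + 3 = 19
  side 3: 13 + 5 = 18
  side 4: 10 + 9 = 19
  side 5: 9 + 3 = 12
This matches the lower bound, so 5 is optimal.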